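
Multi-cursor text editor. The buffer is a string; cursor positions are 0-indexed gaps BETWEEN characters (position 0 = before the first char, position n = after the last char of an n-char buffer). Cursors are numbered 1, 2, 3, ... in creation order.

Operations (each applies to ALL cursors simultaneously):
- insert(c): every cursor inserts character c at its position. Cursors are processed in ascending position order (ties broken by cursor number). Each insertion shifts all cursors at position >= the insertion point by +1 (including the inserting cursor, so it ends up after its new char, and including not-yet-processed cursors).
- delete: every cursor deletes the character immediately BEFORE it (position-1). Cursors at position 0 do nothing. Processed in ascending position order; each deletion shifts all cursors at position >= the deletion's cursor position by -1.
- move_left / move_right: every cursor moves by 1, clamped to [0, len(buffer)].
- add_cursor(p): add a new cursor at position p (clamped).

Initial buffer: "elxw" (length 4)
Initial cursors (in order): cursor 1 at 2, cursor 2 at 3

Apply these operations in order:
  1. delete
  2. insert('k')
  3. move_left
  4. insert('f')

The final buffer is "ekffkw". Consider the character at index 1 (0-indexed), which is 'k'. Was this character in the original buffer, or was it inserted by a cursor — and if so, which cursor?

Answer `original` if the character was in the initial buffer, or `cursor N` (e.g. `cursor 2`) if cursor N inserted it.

After op 1 (delete): buffer="ew" (len 2), cursors c1@1 c2@1, authorship ..
After op 2 (insert('k')): buffer="ekkw" (len 4), cursors c1@3 c2@3, authorship .12.
After op 3 (move_left): buffer="ekkw" (len 4), cursors c1@2 c2@2, authorship .12.
After op 4 (insert('f')): buffer="ekffkw" (len 6), cursors c1@4 c2@4, authorship .1122.
Authorship (.=original, N=cursor N): . 1 1 2 2 .
Index 1: author = 1

Answer: cursor 1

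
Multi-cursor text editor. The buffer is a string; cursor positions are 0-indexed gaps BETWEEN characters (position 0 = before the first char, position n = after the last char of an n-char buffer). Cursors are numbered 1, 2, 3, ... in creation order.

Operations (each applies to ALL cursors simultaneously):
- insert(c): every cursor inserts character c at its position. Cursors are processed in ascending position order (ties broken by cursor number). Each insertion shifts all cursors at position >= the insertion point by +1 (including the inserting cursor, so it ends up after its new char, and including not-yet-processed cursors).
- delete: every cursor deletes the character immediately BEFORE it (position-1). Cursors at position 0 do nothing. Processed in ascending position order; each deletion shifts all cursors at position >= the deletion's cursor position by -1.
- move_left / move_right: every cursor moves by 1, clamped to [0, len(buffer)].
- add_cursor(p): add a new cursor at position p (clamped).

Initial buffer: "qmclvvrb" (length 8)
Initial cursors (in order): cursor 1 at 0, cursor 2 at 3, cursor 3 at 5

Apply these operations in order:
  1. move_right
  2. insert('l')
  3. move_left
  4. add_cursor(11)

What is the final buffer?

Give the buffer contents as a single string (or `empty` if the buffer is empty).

Answer: qlmcllvvlrb

Derivation:
After op 1 (move_right): buffer="qmclvvrb" (len 8), cursors c1@1 c2@4 c3@6, authorship ........
After op 2 (insert('l')): buffer="qlmcllvvlrb" (len 11), cursors c1@2 c2@6 c3@9, authorship .1...2..3..
After op 3 (move_left): buffer="qlmcllvvlrb" (len 11), cursors c1@1 c2@5 c3@8, authorship .1...2..3..
After op 4 (add_cursor(11)): buffer="qlmcllvvlrb" (len 11), cursors c1@1 c2@5 c3@8 c4@11, authorship .1...2..3..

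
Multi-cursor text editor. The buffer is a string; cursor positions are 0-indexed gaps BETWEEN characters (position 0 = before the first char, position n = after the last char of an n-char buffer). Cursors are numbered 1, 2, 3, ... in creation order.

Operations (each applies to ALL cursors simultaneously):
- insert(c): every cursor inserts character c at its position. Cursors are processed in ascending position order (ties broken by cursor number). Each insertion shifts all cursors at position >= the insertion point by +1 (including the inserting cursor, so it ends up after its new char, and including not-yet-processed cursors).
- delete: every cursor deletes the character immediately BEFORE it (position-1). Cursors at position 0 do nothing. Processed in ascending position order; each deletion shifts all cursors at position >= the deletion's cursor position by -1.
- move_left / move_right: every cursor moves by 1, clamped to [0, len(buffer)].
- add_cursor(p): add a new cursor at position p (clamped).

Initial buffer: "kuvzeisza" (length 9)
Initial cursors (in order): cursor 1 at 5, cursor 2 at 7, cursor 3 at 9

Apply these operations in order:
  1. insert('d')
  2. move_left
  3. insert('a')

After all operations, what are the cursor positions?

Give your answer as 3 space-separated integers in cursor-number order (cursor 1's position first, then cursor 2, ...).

After op 1 (insert('d')): buffer="kuvzedisdzad" (len 12), cursors c1@6 c2@9 c3@12, authorship .....1..2..3
After op 2 (move_left): buffer="kuvzedisdzad" (len 12), cursors c1@5 c2@8 c3@11, authorship .....1..2..3
After op 3 (insert('a')): buffer="kuvzeadisadzaad" (len 15), cursors c1@6 c2@10 c3@14, authorship .....11..22..33

Answer: 6 10 14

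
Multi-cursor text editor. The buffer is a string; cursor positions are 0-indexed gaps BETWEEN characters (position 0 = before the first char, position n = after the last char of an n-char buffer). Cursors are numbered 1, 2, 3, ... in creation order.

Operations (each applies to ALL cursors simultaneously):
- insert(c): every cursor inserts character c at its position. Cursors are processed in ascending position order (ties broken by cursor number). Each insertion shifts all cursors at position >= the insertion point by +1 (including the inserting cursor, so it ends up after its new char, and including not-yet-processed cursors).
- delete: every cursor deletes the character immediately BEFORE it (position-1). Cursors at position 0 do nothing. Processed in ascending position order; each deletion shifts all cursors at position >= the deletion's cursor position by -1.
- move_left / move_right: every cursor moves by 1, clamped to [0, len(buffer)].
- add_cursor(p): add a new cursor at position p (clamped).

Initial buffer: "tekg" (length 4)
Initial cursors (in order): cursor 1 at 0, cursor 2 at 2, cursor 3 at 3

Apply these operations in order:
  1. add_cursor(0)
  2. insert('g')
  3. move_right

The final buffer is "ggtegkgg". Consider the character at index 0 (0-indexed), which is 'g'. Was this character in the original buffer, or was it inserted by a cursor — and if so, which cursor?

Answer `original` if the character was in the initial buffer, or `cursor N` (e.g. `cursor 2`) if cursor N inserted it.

After op 1 (add_cursor(0)): buffer="tekg" (len 4), cursors c1@0 c4@0 c2@2 c3@3, authorship ....
After op 2 (insert('g')): buffer="ggtegkgg" (len 8), cursors c1@2 c4@2 c2@5 c3@7, authorship 14..2.3.
After op 3 (move_right): buffer="ggtegkgg" (len 8), cursors c1@3 c4@3 c2@6 c3@8, authorship 14..2.3.
Authorship (.=original, N=cursor N): 1 4 . . 2 . 3 .
Index 0: author = 1

Answer: cursor 1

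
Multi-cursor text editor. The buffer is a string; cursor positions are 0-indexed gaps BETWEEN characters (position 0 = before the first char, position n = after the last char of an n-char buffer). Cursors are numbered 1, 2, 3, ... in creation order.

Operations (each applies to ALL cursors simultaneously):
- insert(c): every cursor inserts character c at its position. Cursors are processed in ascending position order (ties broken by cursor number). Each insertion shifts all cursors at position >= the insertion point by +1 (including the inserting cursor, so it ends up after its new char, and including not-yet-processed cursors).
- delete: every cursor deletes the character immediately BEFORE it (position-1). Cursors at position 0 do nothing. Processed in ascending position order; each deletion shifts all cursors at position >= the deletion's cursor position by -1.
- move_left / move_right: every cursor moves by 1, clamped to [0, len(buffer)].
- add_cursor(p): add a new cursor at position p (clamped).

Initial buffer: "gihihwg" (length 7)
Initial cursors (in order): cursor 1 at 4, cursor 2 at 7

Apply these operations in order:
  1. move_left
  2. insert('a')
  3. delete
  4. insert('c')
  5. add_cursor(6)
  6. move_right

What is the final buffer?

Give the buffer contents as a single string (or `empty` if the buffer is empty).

After op 1 (move_left): buffer="gihihwg" (len 7), cursors c1@3 c2@6, authorship .......
After op 2 (insert('a')): buffer="gihaihwag" (len 9), cursors c1@4 c2@8, authorship ...1...2.
After op 3 (delete): buffer="gihihwg" (len 7), cursors c1@3 c2@6, authorship .......
After op 4 (insert('c')): buffer="gihcihwcg" (len 9), cursors c1@4 c2@8, authorship ...1...2.
After op 5 (add_cursor(6)): buffer="gihcihwcg" (len 9), cursors c1@4 c3@6 c2@8, authorship ...1...2.
After op 6 (move_right): buffer="gihcihwcg" (len 9), cursors c1@5 c3@7 c2@9, authorship ...1...2.

Answer: gihcihwcg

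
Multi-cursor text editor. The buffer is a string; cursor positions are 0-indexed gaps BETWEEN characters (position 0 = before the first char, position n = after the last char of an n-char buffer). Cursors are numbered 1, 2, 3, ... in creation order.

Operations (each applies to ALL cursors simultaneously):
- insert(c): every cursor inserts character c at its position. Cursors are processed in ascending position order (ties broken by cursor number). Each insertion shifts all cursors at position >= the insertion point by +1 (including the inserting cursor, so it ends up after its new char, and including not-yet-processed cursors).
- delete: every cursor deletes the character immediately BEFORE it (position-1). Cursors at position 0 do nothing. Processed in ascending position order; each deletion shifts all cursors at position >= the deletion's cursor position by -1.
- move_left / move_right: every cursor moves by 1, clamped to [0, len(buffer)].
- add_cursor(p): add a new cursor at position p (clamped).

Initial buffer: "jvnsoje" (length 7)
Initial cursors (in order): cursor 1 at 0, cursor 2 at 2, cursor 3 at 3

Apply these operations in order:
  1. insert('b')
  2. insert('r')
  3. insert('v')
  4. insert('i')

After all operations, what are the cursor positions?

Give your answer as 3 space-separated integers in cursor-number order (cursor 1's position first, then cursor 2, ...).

Answer: 4 10 15

Derivation:
After op 1 (insert('b')): buffer="bjvbnbsoje" (len 10), cursors c1@1 c2@4 c3@6, authorship 1..2.3....
After op 2 (insert('r')): buffer="brjvbrnbrsoje" (len 13), cursors c1@2 c2@6 c3@9, authorship 11..22.33....
After op 3 (insert('v')): buffer="brvjvbrvnbrvsoje" (len 16), cursors c1@3 c2@8 c3@12, authorship 111..222.333....
After op 4 (insert('i')): buffer="brvijvbrvinbrvisoje" (len 19), cursors c1@4 c2@10 c3@15, authorship 1111..2222.3333....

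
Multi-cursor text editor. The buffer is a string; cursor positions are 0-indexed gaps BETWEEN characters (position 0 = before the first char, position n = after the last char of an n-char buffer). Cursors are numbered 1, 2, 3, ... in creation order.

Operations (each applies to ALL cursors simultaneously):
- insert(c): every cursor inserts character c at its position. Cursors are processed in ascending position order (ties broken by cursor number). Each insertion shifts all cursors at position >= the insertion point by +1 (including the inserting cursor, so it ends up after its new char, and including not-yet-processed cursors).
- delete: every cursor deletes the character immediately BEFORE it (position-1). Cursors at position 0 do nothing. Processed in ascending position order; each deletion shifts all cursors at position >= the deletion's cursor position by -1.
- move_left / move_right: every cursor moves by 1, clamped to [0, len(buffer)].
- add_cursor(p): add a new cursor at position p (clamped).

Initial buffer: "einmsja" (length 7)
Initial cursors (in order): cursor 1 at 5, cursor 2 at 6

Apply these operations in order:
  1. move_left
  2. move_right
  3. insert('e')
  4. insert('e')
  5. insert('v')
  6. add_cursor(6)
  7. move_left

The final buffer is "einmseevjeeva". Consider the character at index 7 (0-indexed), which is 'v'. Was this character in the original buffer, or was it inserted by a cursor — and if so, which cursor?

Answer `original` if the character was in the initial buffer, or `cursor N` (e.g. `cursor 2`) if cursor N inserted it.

After op 1 (move_left): buffer="einmsja" (len 7), cursors c1@4 c2@5, authorship .......
After op 2 (move_right): buffer="einmsja" (len 7), cursors c1@5 c2@6, authorship .......
After op 3 (insert('e')): buffer="einmsejea" (len 9), cursors c1@6 c2@8, authorship .....1.2.
After op 4 (insert('e')): buffer="einmseejeea" (len 11), cursors c1@7 c2@10, authorship .....11.22.
After op 5 (insert('v')): buffer="einmseevjeeva" (len 13), cursors c1@8 c2@12, authorship .....111.222.
After op 6 (add_cursor(6)): buffer="einmseevjeeva" (len 13), cursors c3@6 c1@8 c2@12, authorship .....111.222.
After op 7 (move_left): buffer="einmseevjeeva" (len 13), cursors c3@5 c1@7 c2@11, authorship .....111.222.
Authorship (.=original, N=cursor N): . . . . . 1 1 1 . 2 2 2 .
Index 7: author = 1

Answer: cursor 1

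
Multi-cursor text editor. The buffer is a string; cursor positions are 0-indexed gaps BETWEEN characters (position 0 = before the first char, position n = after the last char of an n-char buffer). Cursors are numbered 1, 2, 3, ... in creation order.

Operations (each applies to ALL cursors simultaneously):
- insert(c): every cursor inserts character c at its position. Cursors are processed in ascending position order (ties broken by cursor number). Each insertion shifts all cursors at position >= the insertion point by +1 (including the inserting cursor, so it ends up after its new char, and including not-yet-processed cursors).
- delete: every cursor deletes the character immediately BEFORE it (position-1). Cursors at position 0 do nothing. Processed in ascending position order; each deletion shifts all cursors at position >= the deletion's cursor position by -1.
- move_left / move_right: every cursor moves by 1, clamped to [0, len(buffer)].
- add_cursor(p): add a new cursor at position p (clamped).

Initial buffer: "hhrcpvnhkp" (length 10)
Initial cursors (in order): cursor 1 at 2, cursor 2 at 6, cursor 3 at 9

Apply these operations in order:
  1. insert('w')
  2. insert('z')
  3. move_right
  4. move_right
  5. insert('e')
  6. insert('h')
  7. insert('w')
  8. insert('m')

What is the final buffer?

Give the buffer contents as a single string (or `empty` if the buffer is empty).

After op 1 (insert('w')): buffer="hhwrcpvwnhkwp" (len 13), cursors c1@3 c2@8 c3@12, authorship ..1....2...3.
After op 2 (insert('z')): buffer="hhwzrcpvwznhkwzp" (len 16), cursors c1@4 c2@10 c3@15, authorship ..11....22...33.
After op 3 (move_right): buffer="hhwzrcpvwznhkwzp" (len 16), cursors c1@5 c2@11 c3@16, authorship ..11....22...33.
After op 4 (move_right): buffer="hhwzrcpvwznhkwzp" (len 16), cursors c1@6 c2@12 c3@16, authorship ..11....22...33.
After op 5 (insert('e')): buffer="hhwzrcepvwznhekwzpe" (len 19), cursors c1@7 c2@14 c3@19, authorship ..11..1..22..2.33.3
After op 6 (insert('h')): buffer="hhwzrcehpvwznhehkwzpeh" (len 22), cursors c1@8 c2@16 c3@22, authorship ..11..11..22..22.33.33
After op 7 (insert('w')): buffer="hhwzrcehwpvwznhehwkwzpehw" (len 25), cursors c1@9 c2@18 c3@25, authorship ..11..111..22..222.33.333
After op 8 (insert('m')): buffer="hhwzrcehwmpvwznhehwmkwzpehwm" (len 28), cursors c1@10 c2@20 c3@28, authorship ..11..1111..22..2222.33.3333

Answer: hhwzrcehwmpvwznhehwmkwzpehwm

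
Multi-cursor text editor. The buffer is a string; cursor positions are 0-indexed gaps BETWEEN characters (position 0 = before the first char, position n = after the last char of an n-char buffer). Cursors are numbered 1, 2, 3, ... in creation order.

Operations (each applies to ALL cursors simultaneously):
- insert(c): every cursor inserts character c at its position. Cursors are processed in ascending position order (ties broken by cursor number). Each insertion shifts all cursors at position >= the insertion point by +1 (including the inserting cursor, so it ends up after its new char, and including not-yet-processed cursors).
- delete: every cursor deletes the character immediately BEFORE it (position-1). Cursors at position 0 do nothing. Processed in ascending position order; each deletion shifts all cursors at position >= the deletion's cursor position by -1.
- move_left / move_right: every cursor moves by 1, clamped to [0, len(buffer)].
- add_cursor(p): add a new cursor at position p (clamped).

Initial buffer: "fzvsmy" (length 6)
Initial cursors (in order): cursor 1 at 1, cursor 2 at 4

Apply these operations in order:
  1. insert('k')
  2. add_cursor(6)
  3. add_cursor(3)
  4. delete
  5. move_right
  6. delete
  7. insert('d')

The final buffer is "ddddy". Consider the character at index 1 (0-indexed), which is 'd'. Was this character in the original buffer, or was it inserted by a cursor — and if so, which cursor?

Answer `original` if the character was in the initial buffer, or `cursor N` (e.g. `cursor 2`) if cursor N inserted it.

Answer: cursor 2

Derivation:
After op 1 (insert('k')): buffer="fkzvskmy" (len 8), cursors c1@2 c2@6, authorship .1...2..
After op 2 (add_cursor(6)): buffer="fkzvskmy" (len 8), cursors c1@2 c2@6 c3@6, authorship .1...2..
After op 3 (add_cursor(3)): buffer="fkzvskmy" (len 8), cursors c1@2 c4@3 c2@6 c3@6, authorship .1...2..
After op 4 (delete): buffer="fvmy" (len 4), cursors c1@1 c4@1 c2@2 c3@2, authorship ....
After op 5 (move_right): buffer="fvmy" (len 4), cursors c1@2 c4@2 c2@3 c3@3, authorship ....
After op 6 (delete): buffer="y" (len 1), cursors c1@0 c2@0 c3@0 c4@0, authorship .
After op 7 (insert('d')): buffer="ddddy" (len 5), cursors c1@4 c2@4 c3@4 c4@4, authorship 1234.
Authorship (.=original, N=cursor N): 1 2 3 4 .
Index 1: author = 2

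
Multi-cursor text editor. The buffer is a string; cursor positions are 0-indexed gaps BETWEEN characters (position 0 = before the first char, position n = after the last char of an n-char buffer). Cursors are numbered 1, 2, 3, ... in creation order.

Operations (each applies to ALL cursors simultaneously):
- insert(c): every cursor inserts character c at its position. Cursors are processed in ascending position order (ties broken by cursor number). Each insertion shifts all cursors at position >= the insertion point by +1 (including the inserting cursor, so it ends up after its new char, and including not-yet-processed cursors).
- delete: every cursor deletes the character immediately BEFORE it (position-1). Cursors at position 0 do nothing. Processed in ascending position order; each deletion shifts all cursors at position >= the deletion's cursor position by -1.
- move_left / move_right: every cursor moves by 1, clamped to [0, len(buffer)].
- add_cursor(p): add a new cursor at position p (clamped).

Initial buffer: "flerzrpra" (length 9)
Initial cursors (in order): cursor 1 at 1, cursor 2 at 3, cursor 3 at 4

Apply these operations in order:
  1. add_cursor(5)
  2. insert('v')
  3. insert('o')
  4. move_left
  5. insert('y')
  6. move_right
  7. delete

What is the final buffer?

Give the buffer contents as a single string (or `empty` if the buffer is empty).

Answer: fvylevyrvyzvyrpra

Derivation:
After op 1 (add_cursor(5)): buffer="flerzrpra" (len 9), cursors c1@1 c2@3 c3@4 c4@5, authorship .........
After op 2 (insert('v')): buffer="fvlevrvzvrpra" (len 13), cursors c1@2 c2@5 c3@7 c4@9, authorship .1..2.3.4....
After op 3 (insert('o')): buffer="fvolevorvozvorpra" (len 17), cursors c1@3 c2@7 c3@10 c4@13, authorship .11..22.33.44....
After op 4 (move_left): buffer="fvolevorvozvorpra" (len 17), cursors c1@2 c2@6 c3@9 c4@12, authorship .11..22.33.44....
After op 5 (insert('y')): buffer="fvyolevyorvyozvyorpra" (len 21), cursors c1@3 c2@8 c3@12 c4@16, authorship .111..222.333.444....
After op 6 (move_right): buffer="fvyolevyorvyozvyorpra" (len 21), cursors c1@4 c2@9 c3@13 c4@17, authorship .111..222.333.444....
After op 7 (delete): buffer="fvylevyrvyzvyrpra" (len 17), cursors c1@3 c2@7 c3@10 c4@13, authorship .11..22.33.44....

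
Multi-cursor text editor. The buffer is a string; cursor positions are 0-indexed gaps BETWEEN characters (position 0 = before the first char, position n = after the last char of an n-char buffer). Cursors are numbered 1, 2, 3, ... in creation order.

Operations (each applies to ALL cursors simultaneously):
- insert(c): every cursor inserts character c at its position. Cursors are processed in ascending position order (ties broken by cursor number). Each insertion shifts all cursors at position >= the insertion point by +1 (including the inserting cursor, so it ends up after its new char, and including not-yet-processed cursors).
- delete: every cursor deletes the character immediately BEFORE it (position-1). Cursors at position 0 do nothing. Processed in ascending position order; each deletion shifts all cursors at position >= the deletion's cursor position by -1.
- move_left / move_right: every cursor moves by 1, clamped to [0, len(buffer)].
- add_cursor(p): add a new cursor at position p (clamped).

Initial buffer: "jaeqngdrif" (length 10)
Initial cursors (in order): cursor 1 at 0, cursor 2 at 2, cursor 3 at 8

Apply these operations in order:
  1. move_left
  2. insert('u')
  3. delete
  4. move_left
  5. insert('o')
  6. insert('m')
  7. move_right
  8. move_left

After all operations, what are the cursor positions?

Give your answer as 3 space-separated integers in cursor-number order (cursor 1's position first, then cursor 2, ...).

Answer: 4 4 12

Derivation:
After op 1 (move_left): buffer="jaeqngdrif" (len 10), cursors c1@0 c2@1 c3@7, authorship ..........
After op 2 (insert('u')): buffer="ujuaeqngdurif" (len 13), cursors c1@1 c2@3 c3@10, authorship 1.2......3...
After op 3 (delete): buffer="jaeqngdrif" (len 10), cursors c1@0 c2@1 c3@7, authorship ..........
After op 4 (move_left): buffer="jaeqngdrif" (len 10), cursors c1@0 c2@0 c3@6, authorship ..........
After op 5 (insert('o')): buffer="oojaeqngodrif" (len 13), cursors c1@2 c2@2 c3@9, authorship 12......3....
After op 6 (insert('m')): buffer="oommjaeqngomdrif" (len 16), cursors c1@4 c2@4 c3@12, authorship 1212......33....
After op 7 (move_right): buffer="oommjaeqngomdrif" (len 16), cursors c1@5 c2@5 c3@13, authorship 1212......33....
After op 8 (move_left): buffer="oommjaeqngomdrif" (len 16), cursors c1@4 c2@4 c3@12, authorship 1212......33....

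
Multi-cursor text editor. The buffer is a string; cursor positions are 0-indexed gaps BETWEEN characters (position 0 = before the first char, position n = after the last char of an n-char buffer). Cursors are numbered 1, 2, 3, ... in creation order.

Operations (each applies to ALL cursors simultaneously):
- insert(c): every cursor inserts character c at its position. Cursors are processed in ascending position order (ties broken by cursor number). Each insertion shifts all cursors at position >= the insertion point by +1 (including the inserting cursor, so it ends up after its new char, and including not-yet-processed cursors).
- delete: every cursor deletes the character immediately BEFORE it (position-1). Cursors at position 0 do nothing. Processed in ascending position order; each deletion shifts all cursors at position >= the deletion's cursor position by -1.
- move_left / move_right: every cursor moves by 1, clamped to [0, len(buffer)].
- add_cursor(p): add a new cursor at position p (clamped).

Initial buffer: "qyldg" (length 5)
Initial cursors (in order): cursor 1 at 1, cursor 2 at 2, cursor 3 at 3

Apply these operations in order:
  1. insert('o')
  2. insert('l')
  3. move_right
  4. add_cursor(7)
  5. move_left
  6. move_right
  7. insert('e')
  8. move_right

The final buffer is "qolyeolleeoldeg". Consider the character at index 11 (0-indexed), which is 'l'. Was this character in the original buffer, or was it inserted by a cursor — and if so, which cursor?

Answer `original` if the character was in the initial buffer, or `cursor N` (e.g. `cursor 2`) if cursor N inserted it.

Answer: cursor 3

Derivation:
After op 1 (insert('o')): buffer="qoyolodg" (len 8), cursors c1@2 c2@4 c3@6, authorship .1.2.3..
After op 2 (insert('l')): buffer="qolyolloldg" (len 11), cursors c1@3 c2@6 c3@9, authorship .11.22.33..
After op 3 (move_right): buffer="qolyolloldg" (len 11), cursors c1@4 c2@7 c3@10, authorship .11.22.33..
After op 4 (add_cursor(7)): buffer="qolyolloldg" (len 11), cursors c1@4 c2@7 c4@7 c3@10, authorship .11.22.33..
After op 5 (move_left): buffer="qolyolloldg" (len 11), cursors c1@3 c2@6 c4@6 c3@9, authorship .11.22.33..
After op 6 (move_right): buffer="qolyolloldg" (len 11), cursors c1@4 c2@7 c4@7 c3@10, authorship .11.22.33..
After op 7 (insert('e')): buffer="qolyeolleeoldeg" (len 15), cursors c1@5 c2@10 c4@10 c3@14, authorship .11.122.2433.3.
After op 8 (move_right): buffer="qolyeolleeoldeg" (len 15), cursors c1@6 c2@11 c4@11 c3@15, authorship .11.122.2433.3.
Authorship (.=original, N=cursor N): . 1 1 . 1 2 2 . 2 4 3 3 . 3 .
Index 11: author = 3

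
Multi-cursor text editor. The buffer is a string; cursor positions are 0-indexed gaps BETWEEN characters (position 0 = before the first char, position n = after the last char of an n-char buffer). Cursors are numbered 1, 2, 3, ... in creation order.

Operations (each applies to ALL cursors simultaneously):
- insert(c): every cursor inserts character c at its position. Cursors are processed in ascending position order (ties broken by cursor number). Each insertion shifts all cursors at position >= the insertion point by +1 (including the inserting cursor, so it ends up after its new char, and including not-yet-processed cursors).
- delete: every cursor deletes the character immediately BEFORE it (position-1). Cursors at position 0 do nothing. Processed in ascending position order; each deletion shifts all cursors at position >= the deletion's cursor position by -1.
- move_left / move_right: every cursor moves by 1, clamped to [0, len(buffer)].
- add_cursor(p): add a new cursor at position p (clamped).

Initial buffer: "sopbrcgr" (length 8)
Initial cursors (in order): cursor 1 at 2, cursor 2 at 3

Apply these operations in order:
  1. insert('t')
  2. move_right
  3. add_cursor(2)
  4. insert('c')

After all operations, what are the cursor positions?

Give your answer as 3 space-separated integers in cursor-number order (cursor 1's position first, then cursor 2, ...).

Answer: 6 9 3

Derivation:
After op 1 (insert('t')): buffer="sotptbrcgr" (len 10), cursors c1@3 c2@5, authorship ..1.2.....
After op 2 (move_right): buffer="sotptbrcgr" (len 10), cursors c1@4 c2@6, authorship ..1.2.....
After op 3 (add_cursor(2)): buffer="sotptbrcgr" (len 10), cursors c3@2 c1@4 c2@6, authorship ..1.2.....
After op 4 (insert('c')): buffer="soctpctbcrcgr" (len 13), cursors c3@3 c1@6 c2@9, authorship ..31.12.2....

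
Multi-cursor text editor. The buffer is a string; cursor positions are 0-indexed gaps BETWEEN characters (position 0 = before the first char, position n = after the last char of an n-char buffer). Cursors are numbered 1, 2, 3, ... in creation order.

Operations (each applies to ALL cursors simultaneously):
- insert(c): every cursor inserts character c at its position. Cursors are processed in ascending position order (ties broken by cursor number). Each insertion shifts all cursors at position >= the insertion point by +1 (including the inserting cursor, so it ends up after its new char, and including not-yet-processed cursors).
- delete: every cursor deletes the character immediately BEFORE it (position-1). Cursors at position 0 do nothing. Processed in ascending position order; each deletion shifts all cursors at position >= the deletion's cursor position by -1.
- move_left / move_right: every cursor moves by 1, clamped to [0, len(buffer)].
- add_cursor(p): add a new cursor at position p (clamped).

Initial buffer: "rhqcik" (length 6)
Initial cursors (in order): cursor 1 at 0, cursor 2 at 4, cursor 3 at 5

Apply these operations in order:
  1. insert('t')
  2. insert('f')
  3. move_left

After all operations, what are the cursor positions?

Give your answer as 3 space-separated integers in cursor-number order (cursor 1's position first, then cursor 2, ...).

Answer: 1 7 10

Derivation:
After op 1 (insert('t')): buffer="trhqctitk" (len 9), cursors c1@1 c2@6 c3@8, authorship 1....2.3.
After op 2 (insert('f')): buffer="tfrhqctfitfk" (len 12), cursors c1@2 c2@8 c3@11, authorship 11....22.33.
After op 3 (move_left): buffer="tfrhqctfitfk" (len 12), cursors c1@1 c2@7 c3@10, authorship 11....22.33.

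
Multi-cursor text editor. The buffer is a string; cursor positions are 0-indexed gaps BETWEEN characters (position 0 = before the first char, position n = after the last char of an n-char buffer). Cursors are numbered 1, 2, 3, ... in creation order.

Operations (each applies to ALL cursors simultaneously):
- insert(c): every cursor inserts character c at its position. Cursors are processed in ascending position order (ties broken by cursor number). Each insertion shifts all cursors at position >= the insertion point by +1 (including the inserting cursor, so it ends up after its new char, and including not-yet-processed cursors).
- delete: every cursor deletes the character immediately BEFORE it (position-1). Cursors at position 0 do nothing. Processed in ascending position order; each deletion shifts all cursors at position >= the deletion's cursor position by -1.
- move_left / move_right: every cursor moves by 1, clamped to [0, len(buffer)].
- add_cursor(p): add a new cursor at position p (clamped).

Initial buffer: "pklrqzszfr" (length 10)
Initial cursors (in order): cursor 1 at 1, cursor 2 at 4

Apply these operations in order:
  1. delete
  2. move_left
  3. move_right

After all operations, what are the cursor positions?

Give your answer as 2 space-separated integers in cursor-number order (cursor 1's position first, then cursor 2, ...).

Answer: 1 2

Derivation:
After op 1 (delete): buffer="klqzszfr" (len 8), cursors c1@0 c2@2, authorship ........
After op 2 (move_left): buffer="klqzszfr" (len 8), cursors c1@0 c2@1, authorship ........
After op 3 (move_right): buffer="klqzszfr" (len 8), cursors c1@1 c2@2, authorship ........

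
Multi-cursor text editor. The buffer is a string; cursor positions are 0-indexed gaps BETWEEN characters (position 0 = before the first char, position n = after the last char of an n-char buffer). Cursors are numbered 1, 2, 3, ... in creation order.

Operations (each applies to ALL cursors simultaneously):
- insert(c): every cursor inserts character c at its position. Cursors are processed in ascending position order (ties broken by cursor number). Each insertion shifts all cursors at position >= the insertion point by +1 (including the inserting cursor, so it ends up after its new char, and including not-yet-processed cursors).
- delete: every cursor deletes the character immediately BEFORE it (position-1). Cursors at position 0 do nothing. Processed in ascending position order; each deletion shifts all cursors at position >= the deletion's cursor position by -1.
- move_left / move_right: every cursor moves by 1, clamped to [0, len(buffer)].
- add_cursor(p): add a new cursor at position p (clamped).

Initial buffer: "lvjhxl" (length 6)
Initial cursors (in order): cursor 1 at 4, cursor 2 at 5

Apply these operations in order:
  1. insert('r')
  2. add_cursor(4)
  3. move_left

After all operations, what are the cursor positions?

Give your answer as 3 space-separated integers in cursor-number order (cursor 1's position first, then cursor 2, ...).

Answer: 4 6 3

Derivation:
After op 1 (insert('r')): buffer="lvjhrxrl" (len 8), cursors c1@5 c2@7, authorship ....1.2.
After op 2 (add_cursor(4)): buffer="lvjhrxrl" (len 8), cursors c3@4 c1@5 c2@7, authorship ....1.2.
After op 3 (move_left): buffer="lvjhrxrl" (len 8), cursors c3@3 c1@4 c2@6, authorship ....1.2.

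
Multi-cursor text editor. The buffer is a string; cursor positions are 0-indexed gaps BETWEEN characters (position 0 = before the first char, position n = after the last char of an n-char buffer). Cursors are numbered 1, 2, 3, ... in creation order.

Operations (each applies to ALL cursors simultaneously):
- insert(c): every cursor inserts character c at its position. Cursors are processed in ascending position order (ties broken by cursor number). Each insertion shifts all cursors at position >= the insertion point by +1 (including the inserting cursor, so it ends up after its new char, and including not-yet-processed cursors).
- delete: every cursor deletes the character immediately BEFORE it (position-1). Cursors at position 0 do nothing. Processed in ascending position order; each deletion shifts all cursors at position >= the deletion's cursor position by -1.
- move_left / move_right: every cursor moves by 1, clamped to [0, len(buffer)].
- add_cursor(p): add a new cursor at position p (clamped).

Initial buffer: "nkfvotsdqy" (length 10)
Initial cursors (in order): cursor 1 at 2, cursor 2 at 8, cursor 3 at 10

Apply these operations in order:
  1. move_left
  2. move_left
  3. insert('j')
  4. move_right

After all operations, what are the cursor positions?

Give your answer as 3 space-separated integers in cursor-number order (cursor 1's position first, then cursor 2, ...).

Answer: 2 9 12

Derivation:
After op 1 (move_left): buffer="nkfvotsdqy" (len 10), cursors c1@1 c2@7 c3@9, authorship ..........
After op 2 (move_left): buffer="nkfvotsdqy" (len 10), cursors c1@0 c2@6 c3@8, authorship ..........
After op 3 (insert('j')): buffer="jnkfvotjsdjqy" (len 13), cursors c1@1 c2@8 c3@11, authorship 1......2..3..
After op 4 (move_right): buffer="jnkfvotjsdjqy" (len 13), cursors c1@2 c2@9 c3@12, authorship 1......2..3..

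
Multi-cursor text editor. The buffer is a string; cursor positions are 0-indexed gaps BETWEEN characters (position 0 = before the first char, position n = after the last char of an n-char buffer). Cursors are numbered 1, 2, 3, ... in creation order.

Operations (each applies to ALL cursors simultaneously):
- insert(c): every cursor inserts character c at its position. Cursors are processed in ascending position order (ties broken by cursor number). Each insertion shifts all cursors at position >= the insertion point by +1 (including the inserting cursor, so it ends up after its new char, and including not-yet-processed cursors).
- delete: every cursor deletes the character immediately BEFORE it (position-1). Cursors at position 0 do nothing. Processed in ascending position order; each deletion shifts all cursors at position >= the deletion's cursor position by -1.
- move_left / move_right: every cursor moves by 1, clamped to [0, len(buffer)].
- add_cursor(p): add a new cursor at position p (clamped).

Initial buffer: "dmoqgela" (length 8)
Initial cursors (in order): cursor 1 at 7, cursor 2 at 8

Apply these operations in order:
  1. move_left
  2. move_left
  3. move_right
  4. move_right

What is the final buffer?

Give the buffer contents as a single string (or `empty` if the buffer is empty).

After op 1 (move_left): buffer="dmoqgela" (len 8), cursors c1@6 c2@7, authorship ........
After op 2 (move_left): buffer="dmoqgela" (len 8), cursors c1@5 c2@6, authorship ........
After op 3 (move_right): buffer="dmoqgela" (len 8), cursors c1@6 c2@7, authorship ........
After op 4 (move_right): buffer="dmoqgela" (len 8), cursors c1@7 c2@8, authorship ........

Answer: dmoqgela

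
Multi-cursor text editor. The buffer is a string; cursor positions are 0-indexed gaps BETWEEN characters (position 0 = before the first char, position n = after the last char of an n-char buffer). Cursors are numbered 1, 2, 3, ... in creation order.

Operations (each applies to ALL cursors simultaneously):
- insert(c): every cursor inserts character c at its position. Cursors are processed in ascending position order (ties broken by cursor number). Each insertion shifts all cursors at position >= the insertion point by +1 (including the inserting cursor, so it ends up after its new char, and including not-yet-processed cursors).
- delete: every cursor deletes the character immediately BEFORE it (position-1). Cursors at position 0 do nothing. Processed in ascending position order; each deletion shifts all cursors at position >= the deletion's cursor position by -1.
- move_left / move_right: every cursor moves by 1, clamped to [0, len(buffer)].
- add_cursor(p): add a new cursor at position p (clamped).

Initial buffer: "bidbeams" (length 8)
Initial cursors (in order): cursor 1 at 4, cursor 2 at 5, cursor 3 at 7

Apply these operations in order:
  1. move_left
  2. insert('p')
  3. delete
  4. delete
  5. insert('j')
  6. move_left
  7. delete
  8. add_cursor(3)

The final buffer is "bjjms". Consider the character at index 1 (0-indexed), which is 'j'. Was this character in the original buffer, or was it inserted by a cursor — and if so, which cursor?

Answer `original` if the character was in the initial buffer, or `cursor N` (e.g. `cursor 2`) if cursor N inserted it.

After op 1 (move_left): buffer="bidbeams" (len 8), cursors c1@3 c2@4 c3@6, authorship ........
After op 2 (insert('p')): buffer="bidpbpeapms" (len 11), cursors c1@4 c2@6 c3@9, authorship ...1.2..3..
After op 3 (delete): buffer="bidbeams" (len 8), cursors c1@3 c2@4 c3@6, authorship ........
After op 4 (delete): buffer="biems" (len 5), cursors c1@2 c2@2 c3@3, authorship .....
After op 5 (insert('j')): buffer="bijjejms" (len 8), cursors c1@4 c2@4 c3@6, authorship ..12.3..
After op 6 (move_left): buffer="bijjejms" (len 8), cursors c1@3 c2@3 c3@5, authorship ..12.3..
After op 7 (delete): buffer="bjjms" (len 5), cursors c1@1 c2@1 c3@2, authorship .23..
After op 8 (add_cursor(3)): buffer="bjjms" (len 5), cursors c1@1 c2@1 c3@2 c4@3, authorship .23..
Authorship (.=original, N=cursor N): . 2 3 . .
Index 1: author = 2

Answer: cursor 2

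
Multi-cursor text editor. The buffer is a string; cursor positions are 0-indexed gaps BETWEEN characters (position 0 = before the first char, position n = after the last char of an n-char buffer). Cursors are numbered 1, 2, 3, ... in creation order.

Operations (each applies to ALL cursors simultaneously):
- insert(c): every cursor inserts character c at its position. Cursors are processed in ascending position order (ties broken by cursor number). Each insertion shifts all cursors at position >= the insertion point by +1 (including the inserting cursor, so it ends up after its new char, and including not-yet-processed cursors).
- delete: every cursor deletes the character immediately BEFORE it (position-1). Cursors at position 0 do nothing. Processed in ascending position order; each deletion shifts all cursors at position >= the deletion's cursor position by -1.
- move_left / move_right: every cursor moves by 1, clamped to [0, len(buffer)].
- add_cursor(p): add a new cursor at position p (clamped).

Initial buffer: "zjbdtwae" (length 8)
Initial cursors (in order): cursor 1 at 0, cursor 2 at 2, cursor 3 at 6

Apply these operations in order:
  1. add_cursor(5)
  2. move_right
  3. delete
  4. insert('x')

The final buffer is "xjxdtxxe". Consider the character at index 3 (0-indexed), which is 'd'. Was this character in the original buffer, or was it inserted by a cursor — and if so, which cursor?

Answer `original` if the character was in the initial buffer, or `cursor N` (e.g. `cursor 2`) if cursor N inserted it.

After op 1 (add_cursor(5)): buffer="zjbdtwae" (len 8), cursors c1@0 c2@2 c4@5 c3@6, authorship ........
After op 2 (move_right): buffer="zjbdtwae" (len 8), cursors c1@1 c2@3 c4@6 c3@7, authorship ........
After op 3 (delete): buffer="jdte" (len 4), cursors c1@0 c2@1 c3@3 c4@3, authorship ....
After op 4 (insert('x')): buffer="xjxdtxxe" (len 8), cursors c1@1 c2@3 c3@7 c4@7, authorship 1.2..34.
Authorship (.=original, N=cursor N): 1 . 2 . . 3 4 .
Index 3: author = original

Answer: original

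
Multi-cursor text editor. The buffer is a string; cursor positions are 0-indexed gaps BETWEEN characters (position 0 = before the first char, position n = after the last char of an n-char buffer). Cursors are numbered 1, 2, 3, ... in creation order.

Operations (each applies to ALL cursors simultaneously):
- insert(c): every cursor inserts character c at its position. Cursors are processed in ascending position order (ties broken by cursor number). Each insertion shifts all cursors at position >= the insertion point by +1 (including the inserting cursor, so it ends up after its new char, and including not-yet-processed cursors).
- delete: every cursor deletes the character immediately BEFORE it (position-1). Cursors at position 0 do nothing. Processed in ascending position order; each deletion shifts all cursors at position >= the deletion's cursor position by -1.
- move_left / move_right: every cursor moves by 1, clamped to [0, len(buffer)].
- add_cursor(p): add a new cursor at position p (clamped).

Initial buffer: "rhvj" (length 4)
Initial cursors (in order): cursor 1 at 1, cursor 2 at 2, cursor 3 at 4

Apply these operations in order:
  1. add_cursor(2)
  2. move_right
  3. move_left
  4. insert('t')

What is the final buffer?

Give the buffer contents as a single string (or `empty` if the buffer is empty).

After op 1 (add_cursor(2)): buffer="rhvj" (len 4), cursors c1@1 c2@2 c4@2 c3@4, authorship ....
After op 2 (move_right): buffer="rhvj" (len 4), cursors c1@2 c2@3 c4@3 c3@4, authorship ....
After op 3 (move_left): buffer="rhvj" (len 4), cursors c1@1 c2@2 c4@2 c3@3, authorship ....
After op 4 (insert('t')): buffer="rthttvtj" (len 8), cursors c1@2 c2@5 c4@5 c3@7, authorship .1.24.3.

Answer: rthttvtj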